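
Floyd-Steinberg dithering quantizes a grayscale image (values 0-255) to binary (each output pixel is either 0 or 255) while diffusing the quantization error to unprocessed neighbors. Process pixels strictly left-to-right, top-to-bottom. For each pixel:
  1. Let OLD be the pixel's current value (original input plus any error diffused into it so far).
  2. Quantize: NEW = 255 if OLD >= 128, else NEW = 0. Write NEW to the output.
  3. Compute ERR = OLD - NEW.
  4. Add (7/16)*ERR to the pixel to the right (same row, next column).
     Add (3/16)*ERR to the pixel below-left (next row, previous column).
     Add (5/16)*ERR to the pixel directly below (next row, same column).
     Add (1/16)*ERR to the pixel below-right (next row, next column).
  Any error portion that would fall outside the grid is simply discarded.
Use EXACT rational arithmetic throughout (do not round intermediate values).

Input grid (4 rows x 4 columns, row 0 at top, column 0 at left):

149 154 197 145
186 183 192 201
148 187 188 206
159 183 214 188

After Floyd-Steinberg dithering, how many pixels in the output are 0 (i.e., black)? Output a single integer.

(0,0): OLD=149 → NEW=255, ERR=-106
(0,1): OLD=861/8 → NEW=0, ERR=861/8
(0,2): OLD=31243/128 → NEW=255, ERR=-1397/128
(0,3): OLD=287181/2048 → NEW=255, ERR=-235059/2048
(1,0): OLD=22151/128 → NEW=255, ERR=-10489/128
(1,1): OLD=176241/1024 → NEW=255, ERR=-84879/1024
(1,2): OLD=4506629/32768 → NEW=255, ERR=-3849211/32768
(1,3): OLD=59275059/524288 → NEW=0, ERR=59275059/524288
(2,0): OLD=1750635/16384 → NEW=0, ERR=1750635/16384
(2,1): OLD=94737289/524288 → NEW=255, ERR=-38956151/524288
(2,2): OLD=141349437/1048576 → NEW=255, ERR=-126037443/1048576
(2,3): OLD=3043420233/16777216 → NEW=255, ERR=-1234769847/16777216
(3,0): OLD=1497021819/8388608 → NEW=255, ERR=-642073221/8388608
(3,1): OLD=14822266085/134217728 → NEW=0, ERR=14822266085/134217728
(3,2): OLD=443046148763/2147483648 → NEW=255, ERR=-104562181477/2147483648
(3,3): OLD=4679318157501/34359738368 → NEW=255, ERR=-4082415126339/34359738368
Output grid:
  Row 0: #.##  (1 black, running=1)
  Row 1: ###.  (1 black, running=2)
  Row 2: .###  (1 black, running=3)
  Row 3: #.##  (1 black, running=4)

Answer: 4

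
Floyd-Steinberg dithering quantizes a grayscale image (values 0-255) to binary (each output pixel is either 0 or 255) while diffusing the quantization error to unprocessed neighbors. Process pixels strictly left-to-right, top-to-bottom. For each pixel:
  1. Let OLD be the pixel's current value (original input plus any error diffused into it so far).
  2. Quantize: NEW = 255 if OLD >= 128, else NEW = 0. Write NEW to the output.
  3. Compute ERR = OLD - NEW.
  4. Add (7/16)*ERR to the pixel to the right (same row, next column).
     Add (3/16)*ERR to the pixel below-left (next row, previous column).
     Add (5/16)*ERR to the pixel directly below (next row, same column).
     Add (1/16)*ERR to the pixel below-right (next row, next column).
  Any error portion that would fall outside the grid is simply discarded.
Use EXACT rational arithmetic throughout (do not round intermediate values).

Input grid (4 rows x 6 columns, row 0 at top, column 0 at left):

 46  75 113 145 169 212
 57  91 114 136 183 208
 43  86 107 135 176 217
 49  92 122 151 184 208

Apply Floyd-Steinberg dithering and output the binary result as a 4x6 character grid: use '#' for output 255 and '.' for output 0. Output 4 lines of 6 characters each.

(0,0): OLD=46 → NEW=0, ERR=46
(0,1): OLD=761/8 → NEW=0, ERR=761/8
(0,2): OLD=19791/128 → NEW=255, ERR=-12849/128
(0,3): OLD=207017/2048 → NEW=0, ERR=207017/2048
(0,4): OLD=6986911/32768 → NEW=255, ERR=-1368929/32768
(0,5): OLD=101566553/524288 → NEW=255, ERR=-32126887/524288
(1,0): OLD=11419/128 → NEW=0, ERR=11419/128
(1,1): OLD=147261/1024 → NEW=255, ERR=-113859/1024
(1,2): OLD=1929473/32768 → NEW=0, ERR=1929473/32768
(1,3): OLD=23493677/131072 → NEW=255, ERR=-9929683/131072
(1,4): OLD=1104185511/8388608 → NEW=255, ERR=-1034909529/8388608
(1,5): OLD=17752323937/134217728 → NEW=255, ERR=-16473196703/134217728
(2,0): OLD=819695/16384 → NEW=0, ERR=819695/16384
(2,1): OLD=47058741/524288 → NEW=0, ERR=47058741/524288
(2,2): OLD=1203898079/8388608 → NEW=255, ERR=-935196961/8388608
(2,3): OLD=2892366247/67108864 → NEW=0, ERR=2892366247/67108864
(2,4): OLD=276069901685/2147483648 → NEW=255, ERR=-271538428555/2147483648
(2,5): OLD=3972501650307/34359738368 → NEW=0, ERR=3972501650307/34359738368
(3,0): OLD=683369215/8388608 → NEW=0, ERR=683369215/8388608
(3,1): OLD=9255203859/67108864 → NEW=255, ERR=-7857556461/67108864
(3,2): OLD=26643173225/536870912 → NEW=0, ERR=26643173225/536870912
(3,3): OLD=5343082235707/34359738368 → NEW=255, ERR=-3418651048133/34359738368
(3,4): OLD=34449917301723/274877906944 → NEW=0, ERR=34449917301723/274877906944
(3,5): OLD=1280086242578933/4398046511104 → NEW=255, ERR=158584382247413/4398046511104
Row 0: ..#.##
Row 1: .#.###
Row 2: ..#.#.
Row 3: .#.#.#

Answer: ..#.##
.#.###
..#.#.
.#.#.#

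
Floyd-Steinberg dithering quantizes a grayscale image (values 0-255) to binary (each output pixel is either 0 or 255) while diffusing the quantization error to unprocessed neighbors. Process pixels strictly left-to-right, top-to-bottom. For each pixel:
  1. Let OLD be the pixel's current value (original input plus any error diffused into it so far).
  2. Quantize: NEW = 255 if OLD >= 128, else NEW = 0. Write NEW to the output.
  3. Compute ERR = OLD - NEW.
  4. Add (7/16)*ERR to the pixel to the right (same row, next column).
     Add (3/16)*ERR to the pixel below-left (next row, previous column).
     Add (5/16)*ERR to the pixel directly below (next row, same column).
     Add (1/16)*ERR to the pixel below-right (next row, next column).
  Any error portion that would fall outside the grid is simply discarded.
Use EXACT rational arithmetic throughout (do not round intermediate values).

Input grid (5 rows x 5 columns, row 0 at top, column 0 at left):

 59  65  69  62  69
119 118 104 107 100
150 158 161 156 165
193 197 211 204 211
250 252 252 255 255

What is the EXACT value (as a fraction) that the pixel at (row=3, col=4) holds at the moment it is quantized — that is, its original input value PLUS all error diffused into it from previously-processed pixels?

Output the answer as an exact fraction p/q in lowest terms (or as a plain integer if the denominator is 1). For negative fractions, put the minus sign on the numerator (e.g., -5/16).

Answer: 19153609296321/137438953472

Derivation:
(0,0): OLD=59 → NEW=0, ERR=59
(0,1): OLD=1453/16 → NEW=0, ERR=1453/16
(0,2): OLD=27835/256 → NEW=0, ERR=27835/256
(0,3): OLD=448797/4096 → NEW=0, ERR=448797/4096
(0,4): OLD=7663563/65536 → NEW=0, ERR=7663563/65536
(1,0): OLD=39543/256 → NEW=255, ERR=-25737/256
(1,1): OLD=259009/2048 → NEW=0, ERR=259009/2048
(1,2): OLD=14387029/65536 → NEW=255, ERR=-2324651/65536
(1,3): OLD=40486321/262144 → NEW=255, ERR=-26360399/262144
(1,4): OLD=416901875/4194304 → NEW=0, ERR=416901875/4194304
(2,0): OLD=4662747/32768 → NEW=255, ERR=-3693093/32768
(2,1): OLD=141850521/1048576 → NEW=255, ERR=-125536359/1048576
(2,2): OLD=1452693003/16777216 → NEW=0, ERR=1452693003/16777216
(2,3): OLD=48017166321/268435456 → NEW=255, ERR=-20433874959/268435456
(2,4): OLD=672048030551/4294967296 → NEW=255, ERR=-423168629929/4294967296
(3,0): OLD=2270498731/16777216 → NEW=255, ERR=-2007691349/16777216
(3,1): OLD=15626126031/134217728 → NEW=0, ERR=15626126031/134217728
(3,2): OLD=1147780371349/4294967296 → NEW=255, ERR=52563710869/4294967296
(3,3): OLD=1481799094061/8589934592 → NEW=255, ERR=-708634226899/8589934592
(3,4): OLD=19153609296321/137438953472 → NEW=255, ERR=-15893323839039/137438953472
Target (3,4): original=211, with diffused error = 19153609296321/137438953472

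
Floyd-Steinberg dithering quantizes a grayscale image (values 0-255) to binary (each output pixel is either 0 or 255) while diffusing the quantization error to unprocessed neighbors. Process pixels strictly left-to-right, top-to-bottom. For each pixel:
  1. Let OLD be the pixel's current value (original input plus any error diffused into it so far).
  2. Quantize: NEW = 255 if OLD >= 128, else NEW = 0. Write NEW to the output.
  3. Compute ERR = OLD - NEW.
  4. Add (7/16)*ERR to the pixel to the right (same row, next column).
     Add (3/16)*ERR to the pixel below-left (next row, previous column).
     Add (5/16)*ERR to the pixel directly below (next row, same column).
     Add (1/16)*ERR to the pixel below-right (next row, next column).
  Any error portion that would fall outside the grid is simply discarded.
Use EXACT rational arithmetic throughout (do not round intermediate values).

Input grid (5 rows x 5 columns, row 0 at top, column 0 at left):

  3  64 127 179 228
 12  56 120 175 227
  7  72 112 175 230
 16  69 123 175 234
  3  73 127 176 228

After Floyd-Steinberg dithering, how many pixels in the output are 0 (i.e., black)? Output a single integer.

(0,0): OLD=3 → NEW=0, ERR=3
(0,1): OLD=1045/16 → NEW=0, ERR=1045/16
(0,2): OLD=39827/256 → NEW=255, ERR=-25453/256
(0,3): OLD=555013/4096 → NEW=255, ERR=-489467/4096
(0,4): OLD=11515939/65536 → NEW=255, ERR=-5195741/65536
(1,0): OLD=6447/256 → NEW=0, ERR=6447/256
(1,1): OLD=141257/2048 → NEW=0, ERR=141257/2048
(1,2): OLD=6604797/65536 → NEW=0, ERR=6604797/65536
(1,3): OLD=42118457/262144 → NEW=255, ERR=-24728263/262144
(1,4): OLD=643768459/4194304 → NEW=255, ERR=-425779061/4194304
(2,0): OLD=911027/32768 → NEW=0, ERR=911027/32768
(2,1): OLD=132317793/1048576 → NEW=0, ERR=132317793/1048576
(2,2): OLD=3109240931/16777216 → NEW=255, ERR=-1168949149/16777216
(2,3): OLD=27461995897/268435456 → NEW=0, ERR=27461995897/268435456
(2,4): OLD=1018505408527/4294967296 → NEW=255, ERR=-76711251953/4294967296
(3,0): OLD=811153155/16777216 → NEW=0, ERR=811153155/16777216
(3,1): OLD=15872570183/134217728 → NEW=0, ERR=15872570183/134217728
(3,2): OLD=773240370749/4294967296 → NEW=255, ERR=-321976289731/4294967296
(3,3): OLD=1429956166805/8589934592 → NEW=255, ERR=-760477154155/8589934592
(3,4): OLD=26949046382537/137438953472 → NEW=255, ERR=-8097886752823/137438953472
(4,0): OLD=86506287693/2147483648 → NEW=0, ERR=86506287693/2147483648
(4,1): OLD=8008947397197/68719476736 → NEW=0, ERR=8008947397197/68719476736
(4,2): OLD=159817809563427/1099511627776 → NEW=255, ERR=-120557655519453/1099511627776
(4,3): OLD=1488840564282957/17592186044416 → NEW=0, ERR=1488840564282957/17592186044416
(4,4): OLD=67858073906494107/281474976710656 → NEW=255, ERR=-3918045154723173/281474976710656
Output grid:
  Row 0: ..###  (2 black, running=2)
  Row 1: ...##  (3 black, running=5)
  Row 2: ..#.#  (3 black, running=8)
  Row 3: ..###  (2 black, running=10)
  Row 4: ..#.#  (3 black, running=13)

Answer: 13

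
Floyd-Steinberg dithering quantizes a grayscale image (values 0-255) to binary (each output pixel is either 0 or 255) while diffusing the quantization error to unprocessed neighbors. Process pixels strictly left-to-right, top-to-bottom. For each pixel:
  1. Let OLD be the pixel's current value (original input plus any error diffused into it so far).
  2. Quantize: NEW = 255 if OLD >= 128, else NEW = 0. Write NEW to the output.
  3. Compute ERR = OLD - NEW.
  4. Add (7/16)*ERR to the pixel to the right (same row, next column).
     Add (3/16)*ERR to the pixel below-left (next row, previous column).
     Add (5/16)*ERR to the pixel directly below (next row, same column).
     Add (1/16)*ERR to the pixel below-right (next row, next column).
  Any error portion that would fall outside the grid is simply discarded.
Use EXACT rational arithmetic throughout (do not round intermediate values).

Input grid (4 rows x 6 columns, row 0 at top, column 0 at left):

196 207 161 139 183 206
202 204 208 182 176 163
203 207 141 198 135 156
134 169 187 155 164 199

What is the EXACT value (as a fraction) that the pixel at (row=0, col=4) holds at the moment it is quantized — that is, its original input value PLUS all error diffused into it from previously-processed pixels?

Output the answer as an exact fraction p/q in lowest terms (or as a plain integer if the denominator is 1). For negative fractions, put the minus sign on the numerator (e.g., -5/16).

Answer: 14394277/65536

Derivation:
(0,0): OLD=196 → NEW=255, ERR=-59
(0,1): OLD=2899/16 → NEW=255, ERR=-1181/16
(0,2): OLD=32949/256 → NEW=255, ERR=-32331/256
(0,3): OLD=343027/4096 → NEW=0, ERR=343027/4096
(0,4): OLD=14394277/65536 → NEW=255, ERR=-2317403/65536
Target (0,4): original=183, with diffused error = 14394277/65536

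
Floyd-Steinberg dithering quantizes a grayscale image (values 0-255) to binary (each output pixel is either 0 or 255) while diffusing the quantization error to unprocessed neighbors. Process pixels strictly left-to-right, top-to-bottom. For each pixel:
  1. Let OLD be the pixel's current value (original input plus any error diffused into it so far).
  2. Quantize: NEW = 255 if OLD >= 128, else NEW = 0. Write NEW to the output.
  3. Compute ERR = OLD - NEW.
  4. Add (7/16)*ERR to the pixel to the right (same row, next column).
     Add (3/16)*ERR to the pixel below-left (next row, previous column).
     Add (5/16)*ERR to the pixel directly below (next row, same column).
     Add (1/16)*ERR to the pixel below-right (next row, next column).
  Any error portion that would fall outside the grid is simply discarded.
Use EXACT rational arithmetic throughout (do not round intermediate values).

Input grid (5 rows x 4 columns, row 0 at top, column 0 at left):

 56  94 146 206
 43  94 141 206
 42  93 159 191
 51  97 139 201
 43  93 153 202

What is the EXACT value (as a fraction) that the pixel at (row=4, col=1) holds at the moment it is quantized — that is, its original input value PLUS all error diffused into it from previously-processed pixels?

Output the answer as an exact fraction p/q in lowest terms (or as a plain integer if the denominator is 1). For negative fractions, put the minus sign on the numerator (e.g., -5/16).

Answer: 458634744301/4294967296

Derivation:
(0,0): OLD=56 → NEW=0, ERR=56
(0,1): OLD=237/2 → NEW=0, ERR=237/2
(0,2): OLD=6331/32 → NEW=255, ERR=-1829/32
(0,3): OLD=92669/512 → NEW=255, ERR=-37891/512
(1,0): OLD=2647/32 → NEW=0, ERR=2647/32
(1,1): OLD=40961/256 → NEW=255, ERR=-24319/256
(1,2): OLD=615285/8192 → NEW=0, ERR=615285/8192
(1,3): OLD=27808323/131072 → NEW=255, ERR=-5615037/131072
(2,0): OLD=204955/4096 → NEW=0, ERR=204955/4096
(2,1): OLD=13691513/131072 → NEW=0, ERR=13691513/131072
(2,2): OLD=56151765/262144 → NEW=255, ERR=-10694955/262144
(2,3): OLD=689786129/4194304 → NEW=255, ERR=-379761391/4194304
(3,0): OLD=180822091/2097152 → NEW=0, ERR=180822091/2097152
(3,1): OLD=5464113621/33554432 → NEW=255, ERR=-3092266539/33554432
(3,2): OLD=40525173739/536870912 → NEW=0, ERR=40525173739/536870912
(3,3): OLD=1745302511085/8589934592 → NEW=255, ERR=-445130809875/8589934592
(4,0): OLD=28274416879/536870912 → NEW=0, ERR=28274416879/536870912
(4,1): OLD=458634744301/4294967296 → NEW=0, ERR=458634744301/4294967296
Target (4,1): original=93, with diffused error = 458634744301/4294967296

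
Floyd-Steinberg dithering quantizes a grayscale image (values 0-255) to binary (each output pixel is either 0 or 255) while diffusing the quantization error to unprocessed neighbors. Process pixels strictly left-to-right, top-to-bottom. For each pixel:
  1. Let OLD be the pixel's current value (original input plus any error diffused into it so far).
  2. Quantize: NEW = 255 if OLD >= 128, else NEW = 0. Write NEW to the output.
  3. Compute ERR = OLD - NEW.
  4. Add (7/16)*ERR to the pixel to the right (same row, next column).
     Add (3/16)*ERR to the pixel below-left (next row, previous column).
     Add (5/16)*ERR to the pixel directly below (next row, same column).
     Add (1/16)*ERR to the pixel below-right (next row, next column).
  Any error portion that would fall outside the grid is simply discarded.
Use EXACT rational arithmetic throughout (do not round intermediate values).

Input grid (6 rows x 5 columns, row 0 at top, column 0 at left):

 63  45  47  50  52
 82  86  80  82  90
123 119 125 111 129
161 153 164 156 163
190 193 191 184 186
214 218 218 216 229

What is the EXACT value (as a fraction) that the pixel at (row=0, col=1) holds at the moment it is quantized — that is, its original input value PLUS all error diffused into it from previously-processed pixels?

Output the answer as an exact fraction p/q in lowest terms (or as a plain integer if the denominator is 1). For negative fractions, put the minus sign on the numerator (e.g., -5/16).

(0,0): OLD=63 → NEW=0, ERR=63
(0,1): OLD=1161/16 → NEW=0, ERR=1161/16
Target (0,1): original=45, with diffused error = 1161/16

Answer: 1161/16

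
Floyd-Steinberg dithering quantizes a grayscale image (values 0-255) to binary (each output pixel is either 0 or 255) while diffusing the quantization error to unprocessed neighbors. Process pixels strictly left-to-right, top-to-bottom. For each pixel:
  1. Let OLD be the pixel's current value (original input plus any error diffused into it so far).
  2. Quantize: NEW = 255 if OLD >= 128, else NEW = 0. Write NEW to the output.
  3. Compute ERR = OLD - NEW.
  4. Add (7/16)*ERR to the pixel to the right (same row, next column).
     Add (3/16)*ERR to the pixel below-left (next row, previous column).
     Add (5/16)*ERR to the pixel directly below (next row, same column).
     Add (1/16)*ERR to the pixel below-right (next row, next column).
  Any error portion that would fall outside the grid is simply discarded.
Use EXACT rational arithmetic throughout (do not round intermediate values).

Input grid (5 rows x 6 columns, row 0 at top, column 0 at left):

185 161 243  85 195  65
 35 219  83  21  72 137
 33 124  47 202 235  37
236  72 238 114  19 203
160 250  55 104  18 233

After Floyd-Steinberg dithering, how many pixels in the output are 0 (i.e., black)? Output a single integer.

(0,0): OLD=185 → NEW=255, ERR=-70
(0,1): OLD=1043/8 → NEW=255, ERR=-997/8
(0,2): OLD=24125/128 → NEW=255, ERR=-8515/128
(0,3): OLD=114475/2048 → NEW=0, ERR=114475/2048
(0,4): OLD=7191085/32768 → NEW=255, ERR=-1164755/32768
(0,5): OLD=25925435/524288 → NEW=0, ERR=25925435/524288
(1,0): OLD=-1311/128 → NEW=0, ERR=-1311/128
(1,1): OLD=162535/1024 → NEW=255, ERR=-98585/1024
(1,2): OLD=746547/32768 → NEW=0, ERR=746547/32768
(1,3): OLD=4929943/131072 → NEW=0, ERR=4929943/131072
(1,4): OLD=755919685/8388608 → NEW=0, ERR=755919685/8388608
(1,5): OLD=25455124051/134217728 → NEW=255, ERR=-8770396589/134217728
(2,0): OLD=192477/16384 → NEW=0, ERR=192477/16384
(2,1): OLD=53836815/524288 → NEW=0, ERR=53836815/524288
(2,2): OLD=839529837/8388608 → NEW=0, ERR=839529837/8388608
(2,3): OLD=18512573381/67108864 → NEW=255, ERR=1399813061/67108864
(2,4): OLD=563466686799/2147483648 → NEW=255, ERR=15858356559/2147483648
(2,5): OLD=874202527769/34359738368 → NEW=0, ERR=874202527769/34359738368
(3,0): OLD=2172018253/8388608 → NEW=255, ERR=32923213/8388608
(3,1): OLD=8409110921/67108864 → NEW=0, ERR=8409110921/67108864
(3,2): OLD=179543037771/536870912 → NEW=255, ERR=42640955211/536870912
(3,3): OLD=5597421717569/34359738368 → NEW=255, ERR=-3164311566271/34359738368
(3,4): OLD=-3548420052383/274877906944 → NEW=0, ERR=-3548420052383/274877906944
(3,5): OLD=904962472137743/4398046511104 → NEW=255, ERR=-216539388193777/4398046511104
(4,0): OLD=198342953123/1073741824 → NEW=255, ERR=-75461211997/1073741824
(4,1): OLD=4699527588231/17179869184 → NEW=255, ERR=318660946311/17179869184
(4,2): OLD=43155458772453/549755813888 → NEW=0, ERR=43155458772453/549755813888
(4,3): OLD=986110778236889/8796093022208 → NEW=0, ERR=986110778236889/8796093022208
(4,4): OLD=6759002939544809/140737488355328 → NEW=0, ERR=6759002939544809/140737488355328
(4,5): OLD=535519283987652031/2251799813685248 → NEW=255, ERR=-38689668502086209/2251799813685248
Output grid:
  Row 0: ###.#.  (2 black, running=2)
  Row 1: .#...#  (4 black, running=6)
  Row 2: ...##.  (4 black, running=10)
  Row 3: #.##.#  (2 black, running=12)
  Row 4: ##...#  (3 black, running=15)

Answer: 15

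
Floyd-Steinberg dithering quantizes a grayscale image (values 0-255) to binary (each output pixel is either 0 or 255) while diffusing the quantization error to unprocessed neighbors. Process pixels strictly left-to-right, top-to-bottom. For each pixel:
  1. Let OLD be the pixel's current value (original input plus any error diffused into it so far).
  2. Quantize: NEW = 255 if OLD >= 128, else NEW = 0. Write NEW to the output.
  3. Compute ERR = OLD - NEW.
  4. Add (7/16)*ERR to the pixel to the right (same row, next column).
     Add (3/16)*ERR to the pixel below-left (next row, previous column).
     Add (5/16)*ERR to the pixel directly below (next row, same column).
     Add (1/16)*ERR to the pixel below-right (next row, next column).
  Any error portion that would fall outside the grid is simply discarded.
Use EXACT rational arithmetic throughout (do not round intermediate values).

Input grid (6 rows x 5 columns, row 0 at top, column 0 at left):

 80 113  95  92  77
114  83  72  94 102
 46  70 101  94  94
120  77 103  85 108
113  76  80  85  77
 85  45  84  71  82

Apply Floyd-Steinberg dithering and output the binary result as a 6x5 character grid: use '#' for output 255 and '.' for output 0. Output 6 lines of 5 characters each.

Answer: .#...
..#.#
.#.#.
#...#
..#..
#..#.

Derivation:
(0,0): OLD=80 → NEW=0, ERR=80
(0,1): OLD=148 → NEW=255, ERR=-107
(0,2): OLD=771/16 → NEW=0, ERR=771/16
(0,3): OLD=28949/256 → NEW=0, ERR=28949/256
(0,4): OLD=518035/4096 → NEW=0, ERR=518035/4096
(1,0): OLD=1903/16 → NEW=0, ERR=1903/16
(1,1): OLD=14801/128 → NEW=0, ERR=14801/128
(1,2): OLD=623261/4096 → NEW=255, ERR=-421219/4096
(1,3): OLD=1819813/16384 → NEW=0, ERR=1819813/16384
(1,4): OLD=51690815/262144 → NEW=255, ERR=-15155905/262144
(2,0): OLD=214731/2048 → NEW=0, ERR=214731/2048
(2,1): OLD=9185425/65536 → NEW=255, ERR=-7526255/65536
(2,2): OLD=48940739/1048576 → NEW=0, ERR=48940739/1048576
(2,3): OLD=2212280713/16777216 → NEW=255, ERR=-2065909367/16777216
(2,4): OLD=7785166207/268435456 → NEW=0, ERR=7785166207/268435456
(3,0): OLD=137607315/1048576 → NEW=255, ERR=-129779565/1048576
(3,1): OLD=19026383/8388608 → NEW=0, ERR=19026383/8388608
(3,2): OLD=23706031069/268435456 → NEW=0, ERR=23706031069/268435456
(3,3): OLD=50203252011/536870912 → NEW=0, ERR=50203252011/536870912
(3,4): OLD=1290878262339/8589934592 → NEW=255, ERR=-899555058621/8589934592
(4,0): OLD=10032499813/134217728 → NEW=0, ERR=10032499813/134217728
(4,1): OLD=507811257725/4294967296 → NEW=0, ERR=507811257725/4294967296
(4,2): OLD=12163338984835/68719476736 → NEW=255, ERR=-5360127582845/68719476736
(4,3): OLD=72547099114845/1099511627776 → NEW=0, ERR=72547099114845/1099511627776
(4,4): OLD=1389529041825035/17592186044416 → NEW=0, ERR=1389529041825035/17592186044416
(5,0): OLD=8969789265815/68719476736 → NEW=255, ERR=-8553677301865/68719476736
(5,1): OLD=9641719955293/549755813888 → NEW=0, ERR=9641719955293/549755813888
(5,2): OLD=1531558479799581/17592186044416 → NEW=0, ERR=1531558479799581/17592186044416
(5,3): OLD=9826448774627007/70368744177664 → NEW=255, ERR=-8117580990677313/70368744177664
(5,4): OLD=67934320606204757/1125899906842624 → NEW=0, ERR=67934320606204757/1125899906842624
Row 0: .#...
Row 1: ..#.#
Row 2: .#.#.
Row 3: #...#
Row 4: ..#..
Row 5: #..#.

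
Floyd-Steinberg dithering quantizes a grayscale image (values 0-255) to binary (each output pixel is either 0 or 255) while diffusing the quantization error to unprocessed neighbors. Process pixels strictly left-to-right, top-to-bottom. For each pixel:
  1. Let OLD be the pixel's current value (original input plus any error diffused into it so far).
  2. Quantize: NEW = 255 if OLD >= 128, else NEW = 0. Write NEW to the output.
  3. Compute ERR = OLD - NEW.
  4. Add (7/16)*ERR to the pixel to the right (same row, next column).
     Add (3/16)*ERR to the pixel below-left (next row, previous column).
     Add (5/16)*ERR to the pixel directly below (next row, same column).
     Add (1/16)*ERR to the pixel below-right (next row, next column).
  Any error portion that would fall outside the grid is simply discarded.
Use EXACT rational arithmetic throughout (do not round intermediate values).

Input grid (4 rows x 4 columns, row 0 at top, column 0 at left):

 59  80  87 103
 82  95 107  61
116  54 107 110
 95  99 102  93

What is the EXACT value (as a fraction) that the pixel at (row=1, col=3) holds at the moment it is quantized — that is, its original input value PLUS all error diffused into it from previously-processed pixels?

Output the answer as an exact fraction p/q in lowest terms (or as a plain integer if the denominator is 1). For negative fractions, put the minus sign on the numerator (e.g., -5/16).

Answer: 92487283/1048576

Derivation:
(0,0): OLD=59 → NEW=0, ERR=59
(0,1): OLD=1693/16 → NEW=0, ERR=1693/16
(0,2): OLD=34123/256 → NEW=255, ERR=-31157/256
(0,3): OLD=203789/4096 → NEW=0, ERR=203789/4096
(1,0): OLD=30791/256 → NEW=0, ERR=30791/256
(1,1): OLD=330865/2048 → NEW=255, ERR=-191375/2048
(1,2): OLD=2885317/65536 → NEW=0, ERR=2885317/65536
(1,3): OLD=92487283/1048576 → NEW=0, ERR=92487283/1048576
Target (1,3): original=61, with diffused error = 92487283/1048576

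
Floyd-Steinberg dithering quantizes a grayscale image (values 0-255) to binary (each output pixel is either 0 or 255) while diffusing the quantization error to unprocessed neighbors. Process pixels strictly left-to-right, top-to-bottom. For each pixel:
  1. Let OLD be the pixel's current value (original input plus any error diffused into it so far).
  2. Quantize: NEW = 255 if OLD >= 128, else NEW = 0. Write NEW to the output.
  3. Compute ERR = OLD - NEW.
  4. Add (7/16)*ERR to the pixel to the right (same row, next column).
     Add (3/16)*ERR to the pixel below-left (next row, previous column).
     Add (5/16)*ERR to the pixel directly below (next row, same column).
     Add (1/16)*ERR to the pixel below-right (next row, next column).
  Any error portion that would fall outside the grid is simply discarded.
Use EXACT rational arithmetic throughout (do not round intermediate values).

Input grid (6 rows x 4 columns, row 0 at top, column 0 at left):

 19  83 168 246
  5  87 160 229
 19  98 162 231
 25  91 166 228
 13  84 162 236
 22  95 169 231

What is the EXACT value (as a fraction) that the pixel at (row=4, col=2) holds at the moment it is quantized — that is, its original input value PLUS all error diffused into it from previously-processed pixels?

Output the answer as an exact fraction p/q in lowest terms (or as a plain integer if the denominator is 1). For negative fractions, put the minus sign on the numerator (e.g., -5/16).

Answer: 225684485450773/1099511627776

Derivation:
(0,0): OLD=19 → NEW=0, ERR=19
(0,1): OLD=1461/16 → NEW=0, ERR=1461/16
(0,2): OLD=53235/256 → NEW=255, ERR=-12045/256
(0,3): OLD=923301/4096 → NEW=255, ERR=-121179/4096
(1,0): OLD=7183/256 → NEW=0, ERR=7183/256
(1,1): OLD=246121/2048 → NEW=0, ERR=246121/2048
(1,2): OLD=12978333/65536 → NEW=255, ERR=-3733347/65536
(1,3): OLD=201212635/1048576 → NEW=255, ERR=-66174245/1048576
(2,0): OLD=1648275/32768 → NEW=0, ERR=1648275/32768
(2,1): OLD=155854465/1048576 → NEW=255, ERR=-111532415/1048576
(2,2): OLD=195750693/2097152 → NEW=0, ERR=195750693/2097152
(2,3): OLD=8340119089/33554432 → NEW=255, ERR=-216261071/33554432
(3,0): OLD=348557155/16777216 → NEW=0, ERR=348557155/16777216
(3,1): OLD=23486866813/268435456 → NEW=0, ERR=23486866813/268435456
(3,2): OLD=968910518403/4294967296 → NEW=255, ERR=-126306142077/4294967296
(3,3): OLD=15046388035093/68719476736 → NEW=255, ERR=-2477078532587/68719476736
(4,0): OLD=154179747687/4294967296 → NEW=0, ERR=154179747687/4294967296
(4,1): OLD=4220477915061/34359738368 → NEW=0, ERR=4220477915061/34359738368
(4,2): OLD=225684485450773/1099511627776 → NEW=255, ERR=-54690979632107/1099511627776
Target (4,2): original=162, with diffused error = 225684485450773/1099511627776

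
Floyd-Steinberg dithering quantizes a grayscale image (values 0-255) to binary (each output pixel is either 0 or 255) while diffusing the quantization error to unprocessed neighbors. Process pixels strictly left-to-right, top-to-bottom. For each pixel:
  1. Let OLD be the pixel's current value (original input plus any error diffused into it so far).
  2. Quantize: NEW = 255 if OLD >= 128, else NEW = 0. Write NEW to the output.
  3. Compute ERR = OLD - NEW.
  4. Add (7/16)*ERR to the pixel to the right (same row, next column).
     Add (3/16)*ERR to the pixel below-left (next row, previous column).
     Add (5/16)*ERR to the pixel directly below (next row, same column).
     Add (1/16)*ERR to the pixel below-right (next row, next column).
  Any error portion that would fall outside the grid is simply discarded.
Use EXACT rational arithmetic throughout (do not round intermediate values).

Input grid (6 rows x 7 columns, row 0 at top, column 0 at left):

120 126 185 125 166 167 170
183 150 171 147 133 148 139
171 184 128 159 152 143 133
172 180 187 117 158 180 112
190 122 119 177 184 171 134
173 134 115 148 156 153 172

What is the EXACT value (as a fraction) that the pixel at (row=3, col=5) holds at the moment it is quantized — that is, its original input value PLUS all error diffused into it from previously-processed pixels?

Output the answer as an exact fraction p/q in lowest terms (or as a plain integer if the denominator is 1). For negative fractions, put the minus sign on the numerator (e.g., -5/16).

(0,0): OLD=120 → NEW=0, ERR=120
(0,1): OLD=357/2 → NEW=255, ERR=-153/2
(0,2): OLD=4849/32 → NEW=255, ERR=-3311/32
(0,3): OLD=40823/512 → NEW=0, ERR=40823/512
(0,4): OLD=1645633/8192 → NEW=255, ERR=-443327/8192
(0,5): OLD=18785735/131072 → NEW=255, ERR=-14637625/131072
(0,6): OLD=254052465/2097152 → NEW=0, ERR=254052465/2097152
(1,0): OLD=6597/32 → NEW=255, ERR=-1563/32
(1,1): OLD=23763/256 → NEW=0, ERR=23763/256
(1,2): OLD=1551935/8192 → NEW=255, ERR=-537025/8192
(1,3): OLD=4149163/32768 → NEW=0, ERR=4149163/32768
(1,4): OLD=326169433/2097152 → NEW=255, ERR=-208604327/2097152
(1,5): OLD=1491740665/16777216 → NEW=0, ERR=1491740665/16777216
(1,6): OLD=56043195639/268435456 → NEW=255, ERR=-12407845641/268435456
(2,0): OLD=709185/4096 → NEW=255, ERR=-335295/4096
(2,1): OLD=21213995/131072 → NEW=255, ERR=-12209365/131072
(2,2): OLD=201964513/2097152 → NEW=0, ERR=201964513/2097152
(2,3): OLD=3656673529/16777216 → NEW=255, ERR=-621516551/16777216
(2,4): OLD=17353496913/134217728 → NEW=255, ERR=-16872023727/134217728
(2,5): OLD=433386353571/4294967296 → NEW=0, ERR=433386353571/4294967296
(2,6): OLD=11562652839845/68719476736 → NEW=255, ERR=-5960813727835/68719476736
(3,0): OLD=270434849/2097152 → NEW=255, ERR=-264338911/2097152
(3,1): OLD=1823449341/16777216 → NEW=0, ERR=1823449341/16777216
(3,2): OLD=33806403903/134217728 → NEW=255, ERR=-419116737/134217728
(3,3): OLD=46442691317/536870912 → NEW=0, ERR=46442691317/536870912
(3,4): OLD=11899995065377/68719476736 → NEW=255, ERR=-5623471502303/68719476736
(3,5): OLD=83348891718755/549755813888 → NEW=255, ERR=-56838840822685/549755813888
Target (3,5): original=180, with diffused error = 83348891718755/549755813888

Answer: 83348891718755/549755813888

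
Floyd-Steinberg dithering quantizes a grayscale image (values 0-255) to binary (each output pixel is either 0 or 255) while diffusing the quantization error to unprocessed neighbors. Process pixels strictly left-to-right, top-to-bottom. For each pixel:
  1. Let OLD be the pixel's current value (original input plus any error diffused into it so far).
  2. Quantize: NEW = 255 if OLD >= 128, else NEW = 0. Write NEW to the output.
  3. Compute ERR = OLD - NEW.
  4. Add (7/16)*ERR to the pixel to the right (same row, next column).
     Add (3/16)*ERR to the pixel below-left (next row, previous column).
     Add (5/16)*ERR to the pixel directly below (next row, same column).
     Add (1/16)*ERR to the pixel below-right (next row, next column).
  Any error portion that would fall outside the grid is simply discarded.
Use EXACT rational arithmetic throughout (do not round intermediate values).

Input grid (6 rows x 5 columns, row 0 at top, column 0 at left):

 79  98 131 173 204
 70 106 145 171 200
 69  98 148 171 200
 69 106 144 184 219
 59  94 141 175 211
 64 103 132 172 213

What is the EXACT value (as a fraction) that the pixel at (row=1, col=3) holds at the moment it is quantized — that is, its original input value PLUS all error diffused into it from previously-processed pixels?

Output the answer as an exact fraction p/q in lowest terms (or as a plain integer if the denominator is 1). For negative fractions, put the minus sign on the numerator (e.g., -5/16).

(0,0): OLD=79 → NEW=0, ERR=79
(0,1): OLD=2121/16 → NEW=255, ERR=-1959/16
(0,2): OLD=19823/256 → NEW=0, ERR=19823/256
(0,3): OLD=847369/4096 → NEW=255, ERR=-197111/4096
(0,4): OLD=11989567/65536 → NEW=255, ERR=-4722113/65536
(1,0): OLD=18363/256 → NEW=0, ERR=18363/256
(1,1): OLD=242845/2048 → NEW=0, ERR=242845/2048
(1,2): OLD=13395553/65536 → NEW=255, ERR=-3316127/65536
(1,3): OLD=32808269/262144 → NEW=0, ERR=32808269/262144
Target (1,3): original=171, with diffused error = 32808269/262144

Answer: 32808269/262144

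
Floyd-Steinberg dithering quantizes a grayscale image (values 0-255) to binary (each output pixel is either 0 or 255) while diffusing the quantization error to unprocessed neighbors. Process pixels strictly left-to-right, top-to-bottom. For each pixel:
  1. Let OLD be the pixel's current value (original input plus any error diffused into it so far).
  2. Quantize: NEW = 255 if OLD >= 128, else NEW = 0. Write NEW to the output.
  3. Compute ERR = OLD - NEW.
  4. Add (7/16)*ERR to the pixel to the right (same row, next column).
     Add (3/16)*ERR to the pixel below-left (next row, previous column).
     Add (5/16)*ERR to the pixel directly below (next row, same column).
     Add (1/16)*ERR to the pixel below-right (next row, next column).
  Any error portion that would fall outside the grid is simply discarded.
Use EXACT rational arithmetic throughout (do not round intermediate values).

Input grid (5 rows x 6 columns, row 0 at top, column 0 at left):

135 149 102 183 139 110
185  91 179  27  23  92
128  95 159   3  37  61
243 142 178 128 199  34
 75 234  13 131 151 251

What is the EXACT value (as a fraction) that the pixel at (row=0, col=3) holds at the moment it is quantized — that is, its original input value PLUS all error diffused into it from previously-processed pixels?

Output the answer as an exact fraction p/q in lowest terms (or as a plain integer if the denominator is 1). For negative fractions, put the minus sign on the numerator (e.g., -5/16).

(0,0): OLD=135 → NEW=255, ERR=-120
(0,1): OLD=193/2 → NEW=0, ERR=193/2
(0,2): OLD=4615/32 → NEW=255, ERR=-3545/32
(0,3): OLD=68881/512 → NEW=255, ERR=-61679/512
Target (0,3): original=183, with diffused error = 68881/512

Answer: 68881/512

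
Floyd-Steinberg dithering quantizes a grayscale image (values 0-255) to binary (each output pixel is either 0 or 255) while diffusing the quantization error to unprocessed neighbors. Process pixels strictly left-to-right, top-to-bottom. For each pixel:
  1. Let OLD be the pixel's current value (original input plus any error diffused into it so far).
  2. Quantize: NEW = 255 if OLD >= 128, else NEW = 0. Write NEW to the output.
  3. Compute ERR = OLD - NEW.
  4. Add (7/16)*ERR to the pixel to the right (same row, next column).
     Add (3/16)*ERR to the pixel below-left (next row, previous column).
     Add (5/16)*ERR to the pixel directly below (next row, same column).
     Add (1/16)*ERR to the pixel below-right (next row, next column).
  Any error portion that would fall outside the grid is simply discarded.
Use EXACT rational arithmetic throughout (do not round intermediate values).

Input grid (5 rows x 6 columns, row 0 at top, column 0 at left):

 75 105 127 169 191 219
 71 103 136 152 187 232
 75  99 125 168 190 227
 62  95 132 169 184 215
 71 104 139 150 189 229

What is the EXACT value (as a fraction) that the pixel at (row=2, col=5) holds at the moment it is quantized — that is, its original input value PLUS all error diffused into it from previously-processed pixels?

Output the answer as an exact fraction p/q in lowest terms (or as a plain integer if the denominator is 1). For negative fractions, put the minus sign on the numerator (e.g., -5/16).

Answer: 10240363799935/68719476736

Derivation:
(0,0): OLD=75 → NEW=0, ERR=75
(0,1): OLD=2205/16 → NEW=255, ERR=-1875/16
(0,2): OLD=19387/256 → NEW=0, ERR=19387/256
(0,3): OLD=827933/4096 → NEW=255, ERR=-216547/4096
(0,4): OLD=11001547/65536 → NEW=255, ERR=-5710133/65536
(0,5): OLD=189667213/1048576 → NEW=255, ERR=-77719667/1048576
(1,0): OLD=18551/256 → NEW=0, ERR=18551/256
(1,1): OLD=239553/2048 → NEW=0, ERR=239553/2048
(1,2): OLD=12687957/65536 → NEW=255, ERR=-4023723/65536
(1,3): OLD=25431601/262144 → NEW=0, ERR=25431601/262144
(1,4): OLD=3104018547/16777216 → NEW=255, ERR=-1174171533/16777216
(1,5): OLD=46378457653/268435456 → NEW=255, ERR=-22072583627/268435456
(2,0): OLD=3918299/32768 → NEW=0, ERR=3918299/32768
(2,1): OLD=189671577/1048576 → NEW=255, ERR=-77715303/1048576
(2,2): OLD=1659077387/16777216 → NEW=0, ERR=1659077387/16777216
(2,3): OLD=30148111475/134217728 → NEW=255, ERR=-4077409165/134217728
(2,4): OLD=624850543833/4294967296 → NEW=255, ERR=-470366116647/4294967296
(2,5): OLD=10240363799935/68719476736 → NEW=255, ERR=-7283102767745/68719476736
Target (2,5): original=227, with diffused error = 10240363799935/68719476736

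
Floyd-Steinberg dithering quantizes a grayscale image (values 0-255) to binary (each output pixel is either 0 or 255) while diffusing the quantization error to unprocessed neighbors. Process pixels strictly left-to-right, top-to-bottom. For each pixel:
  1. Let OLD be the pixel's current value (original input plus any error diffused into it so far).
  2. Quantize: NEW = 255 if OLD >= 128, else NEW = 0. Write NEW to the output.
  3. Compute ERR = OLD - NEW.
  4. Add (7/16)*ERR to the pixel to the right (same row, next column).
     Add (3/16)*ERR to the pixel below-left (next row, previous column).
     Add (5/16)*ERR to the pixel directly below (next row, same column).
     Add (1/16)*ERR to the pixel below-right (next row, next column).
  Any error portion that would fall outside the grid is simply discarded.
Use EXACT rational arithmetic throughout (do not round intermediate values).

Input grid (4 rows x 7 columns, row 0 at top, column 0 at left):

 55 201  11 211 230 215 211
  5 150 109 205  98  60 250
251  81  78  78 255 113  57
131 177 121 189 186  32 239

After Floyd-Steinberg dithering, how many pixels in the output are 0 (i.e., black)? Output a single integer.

Answer: 11

Derivation:
(0,0): OLD=55 → NEW=0, ERR=55
(0,1): OLD=3601/16 → NEW=255, ERR=-479/16
(0,2): OLD=-537/256 → NEW=0, ERR=-537/256
(0,3): OLD=860497/4096 → NEW=255, ERR=-183983/4096
(0,4): OLD=13785399/65536 → NEW=255, ERR=-2926281/65536
(0,5): OLD=204959873/1048576 → NEW=255, ERR=-62427007/1048576
(0,6): OLD=3103003527/16777216 → NEW=255, ERR=-1175186553/16777216
(1,0): OLD=4243/256 → NEW=0, ERR=4243/256
(1,1): OLD=309125/2048 → NEW=255, ERR=-213115/2048
(1,2): OLD=3442281/65536 → NEW=0, ERR=3442281/65536
(1,3): OLD=53854773/262144 → NEW=255, ERR=-12991947/262144
(1,4): OLD=811909503/16777216 → NEW=0, ERR=811909503/16777216
(1,5): OLD=6260322863/134217728 → NEW=0, ERR=6260322863/134217728
(1,6): OLD=525695053025/2147483648 → NEW=255, ERR=-21913277215/2147483648
(2,0): OLD=7755143/32768 → NEW=255, ERR=-600697/32768
(2,1): OLD=53839549/1048576 → NEW=0, ERR=53839549/1048576
(2,2): OLD=1695863927/16777216 → NEW=0, ERR=1695863927/16777216
(2,3): OLD=15984271231/134217728 → NEW=0, ERR=15984271231/134217728
(2,4): OLD=352051850351/1073741824 → NEW=255, ERR=78247685231/1073741824
(2,5): OLD=5517128442597/34359738368 → NEW=255, ERR=-3244604841243/34359738368
(2,6): OLD=8473427978643/549755813888 → NEW=0, ERR=8473427978643/549755813888
(3,0): OLD=2263222423/16777216 → NEW=255, ERR=-2014967657/16777216
(3,1): OLD=21247750475/134217728 → NEW=255, ERR=-12977770165/134217728
(3,2): OLD=145839981649/1073741824 → NEW=255, ERR=-127964183471/1073741824
(3,3): OLD=833473796935/4294967296 → NEW=255, ERR=-261742863545/4294967296
(3,4): OLD=94474769573015/549755813888 → NEW=255, ERR=-45712962968425/549755813888
(3,5): OLD=-116300526296779/4398046511104 → NEW=0, ERR=-116300526296779/4398046511104
(3,6): OLD=15927653873850859/70368744177664 → NEW=255, ERR=-2016375891453461/70368744177664
Output grid:
  Row 0: .#.####  (2 black, running=2)
  Row 1: .#.#..#  (4 black, running=6)
  Row 2: #...##.  (4 black, running=10)
  Row 3: #####.#  (1 black, running=11)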